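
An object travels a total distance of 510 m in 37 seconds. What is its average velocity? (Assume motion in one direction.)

v_avg = Δd / Δt = 510 / 37 = 13.78 m/s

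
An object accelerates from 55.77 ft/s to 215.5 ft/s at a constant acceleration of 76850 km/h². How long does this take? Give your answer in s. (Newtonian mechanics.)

v₀ = 55.77 ft/s × 0.3048 = 16.9987 m/s
v = 215.5 ft/s × 0.3048 = 65.6844 m/s
a = 76850 km/h² × 7.716049382716049e-05 = 5.92978 m/s²
t = (v - v₀) / a = (65.6844 - 16.9987) / 5.92978 = 8.21 s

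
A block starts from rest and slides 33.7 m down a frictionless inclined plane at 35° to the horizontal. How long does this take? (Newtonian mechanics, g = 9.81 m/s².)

a = g sin(θ) = 9.81 × sin(35°) = 5.6268 m/s²
t = √(2d/a) = √(2 × 33.7 / 5.6268) = 3.46 s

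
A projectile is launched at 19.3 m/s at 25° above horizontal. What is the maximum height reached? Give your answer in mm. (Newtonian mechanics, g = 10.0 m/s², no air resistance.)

H = v₀² × sin²(θ) / (2g) = 19.3² × sin(25°)² / (2 × 10.0) = 372.49 × 0.178606 / 20.0 = 3.32645 m
H = 3.32645 m / 0.001 = 3326 mm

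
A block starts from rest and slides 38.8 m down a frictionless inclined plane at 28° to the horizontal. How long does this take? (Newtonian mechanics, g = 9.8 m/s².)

a = g sin(θ) = 9.8 × sin(28°) = 4.6008 m/s²
t = √(2d/a) = √(2 × 38.8 / 4.6008) = 4.11 s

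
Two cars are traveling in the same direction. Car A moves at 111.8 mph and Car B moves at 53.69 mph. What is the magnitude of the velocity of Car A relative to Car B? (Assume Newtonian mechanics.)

v_rel = |v_A - v_B| = |111.8 - 53.69| = 58.11 mph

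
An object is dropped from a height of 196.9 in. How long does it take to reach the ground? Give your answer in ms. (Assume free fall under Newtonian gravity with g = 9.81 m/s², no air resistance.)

h = 196.9 in × 0.0254 = 5.00126 m
t = √(2h/g) = √(2 × 5.00126 / 9.81) = 1.00976 s
t = 1.00976 s / 0.001 = 1010 ms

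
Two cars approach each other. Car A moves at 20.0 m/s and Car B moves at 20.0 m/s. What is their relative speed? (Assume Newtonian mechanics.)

v_rel = v_A + v_B = 20.0 + 20.0 = 40.0 m/s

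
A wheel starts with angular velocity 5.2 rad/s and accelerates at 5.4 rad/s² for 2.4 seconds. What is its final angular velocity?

ω = ω₀ + αt = 5.2 + 5.4 × 2.4 = 18.16 rad/s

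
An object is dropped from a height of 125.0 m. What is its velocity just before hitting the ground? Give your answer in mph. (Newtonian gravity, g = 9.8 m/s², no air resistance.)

v = √(2gh) = √(2 × 9.8 × 125.0) = 49.4975 m/s
v = 49.4975 m/s / 0.44704 = 110.7 mph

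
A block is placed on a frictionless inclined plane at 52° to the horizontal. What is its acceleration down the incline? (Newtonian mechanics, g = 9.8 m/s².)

a = g sin(θ) = 9.8 × sin(52°) = 9.8 × 0.788 = 7.72 m/s²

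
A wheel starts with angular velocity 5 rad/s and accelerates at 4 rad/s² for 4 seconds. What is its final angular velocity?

ω = ω₀ + αt = 5 + 4 × 4 = 21 rad/s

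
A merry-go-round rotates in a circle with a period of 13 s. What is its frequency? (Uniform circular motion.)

f = 1/T = 1/13 = 0.0769 Hz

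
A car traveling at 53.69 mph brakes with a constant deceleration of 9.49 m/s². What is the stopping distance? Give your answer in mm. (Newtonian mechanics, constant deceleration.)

v₀ = 53.69 mph × 0.44704 = 24.0016 m/s
d = v₀² / (2a) = 24.0016² / (2 × 9.49) = 576.077 / 18.98 = 30.3518 m
d = 30.3518 m / 0.001 = 30350 mm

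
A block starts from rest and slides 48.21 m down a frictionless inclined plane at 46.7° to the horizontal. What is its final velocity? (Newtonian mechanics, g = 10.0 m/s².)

a = g sin(θ) = 10.0 × sin(46.7°) = 7.2777 m/s²
v = √(2ad) = √(2 × 7.2777 × 48.21) = 26.49 m/s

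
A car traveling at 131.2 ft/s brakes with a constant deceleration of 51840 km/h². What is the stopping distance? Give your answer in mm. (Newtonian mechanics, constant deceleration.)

v₀ = 131.2 ft/s × 0.3048 = 39.9898 m/s
a = 51840 km/h² × 7.716049382716049e-05 = 4.0 m/s²
d = v₀² / (2a) = 39.9898² / (2 × 4.0) = 1599.18 / 8.0 = 199.898 m
d = 199.898 m / 0.001 = 199900 mm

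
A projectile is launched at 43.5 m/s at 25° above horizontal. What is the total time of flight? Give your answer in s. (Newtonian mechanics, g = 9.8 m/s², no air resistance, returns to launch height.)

T = 2 × v₀ × sin(θ) / g = 2 × 43.5 × sin(25°) / 9.8 = 2 × 43.5 × 0.422618 / 9.8 = 3.752 s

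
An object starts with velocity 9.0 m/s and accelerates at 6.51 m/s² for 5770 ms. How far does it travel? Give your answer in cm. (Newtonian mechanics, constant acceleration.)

t = 5770 ms × 0.001 = 5.77 s
d = v₀ × t + ½ × a × t² = 9.0 × 5.77 + 0.5 × 6.51 × 5.77² = 160.298 m
d = 160.298 m / 0.01 = 16030 cm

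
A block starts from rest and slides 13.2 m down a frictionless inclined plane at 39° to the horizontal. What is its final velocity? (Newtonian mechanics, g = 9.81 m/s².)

a = g sin(θ) = 9.81 × sin(39°) = 6.1736 m/s²
v = √(2ad) = √(2 × 6.1736 × 13.2) = 12.77 m/s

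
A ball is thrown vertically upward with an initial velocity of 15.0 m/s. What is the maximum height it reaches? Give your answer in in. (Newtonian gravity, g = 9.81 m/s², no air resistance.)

h_max = v₀² / (2g) = 15.0² / (2 × 9.81) = 225.0 / 19.62 = 11.4679 m
h_max = 11.4679 m / 0.0254 = 451.5 in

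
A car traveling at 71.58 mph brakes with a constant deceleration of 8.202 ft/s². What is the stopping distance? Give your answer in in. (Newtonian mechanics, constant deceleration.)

v₀ = 71.58 mph × 0.44704 = 31.9991 m/s
a = 8.202 ft/s² × 0.3048 = 2.49997 m/s²
d = v₀² / (2a) = 31.9991² / (2 × 2.49997) = 1023.94 / 4.99994 = 204.79 m
d = 204.79 m / 0.0254 = 8063 in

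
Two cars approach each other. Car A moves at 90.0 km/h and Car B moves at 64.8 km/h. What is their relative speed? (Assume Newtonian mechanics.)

v_rel = v_A + v_B = 90.0 + 64.8 = 154.8 km/h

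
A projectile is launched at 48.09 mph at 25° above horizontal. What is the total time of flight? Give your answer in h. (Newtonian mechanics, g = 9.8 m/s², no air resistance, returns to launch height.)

v₀ = 48.09 mph × 0.44704 = 21.4982 m/s
T = 2 × v₀ × sin(θ) / g = 2 × 21.4982 × sin(25°) / 9.8 = 2 × 21.4982 × 0.422618 / 9.8 = 1.85419 s
T = 1.85419 s / 3600.0 = 0.0005151 h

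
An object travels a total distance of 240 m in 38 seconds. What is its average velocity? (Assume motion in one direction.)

v_avg = Δd / Δt = 240 / 38 = 6.32 m/s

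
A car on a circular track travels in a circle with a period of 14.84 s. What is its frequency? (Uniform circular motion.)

f = 1/T = 1/14.84 = 0.0674 Hz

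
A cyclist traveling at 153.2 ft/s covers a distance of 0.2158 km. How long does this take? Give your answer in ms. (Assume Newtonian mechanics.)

d = 0.2158 km × 1000.0 = 215.8 m
v = 153.2 ft/s × 0.3048 = 46.6954 m/s
t = d / v = 215.8 / 46.6954 = 4.62144 s
t = 4.62144 s / 0.001 = 4621 ms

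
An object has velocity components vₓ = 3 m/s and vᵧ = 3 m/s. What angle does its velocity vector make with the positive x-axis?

θ = arctan(vᵧ/vₓ) = arctan(3/3) = 45.0°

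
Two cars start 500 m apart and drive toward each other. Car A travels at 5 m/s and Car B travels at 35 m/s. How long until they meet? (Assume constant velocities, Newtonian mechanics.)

Combined speed: v_combined = 5 + 35 = 40 m/s
Time to meet: t = d/v_combined = 500/40 = 12.5 s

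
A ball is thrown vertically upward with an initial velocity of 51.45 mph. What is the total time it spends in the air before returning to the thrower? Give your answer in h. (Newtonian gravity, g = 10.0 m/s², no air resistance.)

v₀ = 51.45 mph × 0.44704 = 23.0002 m/s
t_total = 2 × v₀ / g = 2 × 23.0002 / 10.0 = 4.60004 s
t_total = 4.60004 s / 3600.0 = 0.001278 h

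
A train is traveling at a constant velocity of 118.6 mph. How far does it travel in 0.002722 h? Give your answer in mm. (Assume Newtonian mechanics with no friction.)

v = 118.6 mph × 0.44704 = 53.0189 m/s
t = 0.002722 h × 3600.0 = 9.7992 s
d = v × t = 53.0189 × 9.7992 = 519.543 m
d = 519.543 m / 0.001 = 519500 mm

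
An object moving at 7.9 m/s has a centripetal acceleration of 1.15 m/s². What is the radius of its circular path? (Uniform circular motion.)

r = v²/a_c = 7.9²/1.15 = 54.27 m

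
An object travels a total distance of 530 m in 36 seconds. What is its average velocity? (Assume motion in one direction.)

v_avg = Δd / Δt = 530 / 36 = 14.72 m/s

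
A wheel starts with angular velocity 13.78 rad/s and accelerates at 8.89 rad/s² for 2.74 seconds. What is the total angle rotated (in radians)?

θ = ω₀t + ½αt² = 13.78×2.74 + ½×8.89×2.74² = 71.13 rad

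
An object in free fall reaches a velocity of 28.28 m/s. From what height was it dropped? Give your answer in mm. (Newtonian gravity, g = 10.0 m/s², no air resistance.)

h = v² / (2g) = 28.28² / (2 × 10.0) = 39.9879 m
h = 39.9879 m / 0.001 = 39990 mm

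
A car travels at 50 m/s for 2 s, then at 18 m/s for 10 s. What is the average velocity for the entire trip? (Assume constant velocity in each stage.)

d₁ = v₁t₁ = 50 × 2 = 100 m
d₂ = v₂t₂ = 18 × 10 = 180 m
d_total = 280 m, t_total = 12 s
v_avg = d_total/t_total = 280/12 = 23.33 m/s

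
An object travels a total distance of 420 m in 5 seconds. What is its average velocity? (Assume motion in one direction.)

v_avg = Δd / Δt = 420 / 5 = 84.0 m/s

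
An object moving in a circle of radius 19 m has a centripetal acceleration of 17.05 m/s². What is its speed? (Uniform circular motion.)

v = √(a_c × r) = √(17.05 × 19) = 18.0 m/s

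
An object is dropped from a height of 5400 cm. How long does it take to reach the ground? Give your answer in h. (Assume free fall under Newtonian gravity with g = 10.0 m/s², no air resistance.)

h = 5400 cm × 0.01 = 54.0 m
t = √(2h/g) = √(2 × 54.0 / 10.0) = 3.28634 s
t = 3.28634 s / 3600.0 = 0.0009129 h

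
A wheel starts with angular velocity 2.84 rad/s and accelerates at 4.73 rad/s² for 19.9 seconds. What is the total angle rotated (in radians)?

θ = ω₀t + ½αt² = 2.84×19.9 + ½×4.73×19.9² = 993.08 rad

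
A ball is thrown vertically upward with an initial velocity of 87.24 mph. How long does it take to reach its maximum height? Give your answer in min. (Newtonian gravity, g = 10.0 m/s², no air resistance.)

v₀ = 87.24 mph × 0.44704 = 38.9998 m/s
t_up = v₀ / g = 38.9998 / 10.0 = 3.89998 s
t_up = 3.89998 s / 60.0 = 0.065 min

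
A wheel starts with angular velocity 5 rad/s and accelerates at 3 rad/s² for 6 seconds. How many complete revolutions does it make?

θ = ω₀t + ½αt² = 5×6 + ½×3×6² = 84.0 rad
Total revolutions = θ/(2π) = 84.0/(2π) = 13.37
Complete revolutions = ⌊13.37⌋ = 13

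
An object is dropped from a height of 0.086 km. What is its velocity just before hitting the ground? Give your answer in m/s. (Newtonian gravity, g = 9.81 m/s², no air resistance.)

h = 0.086 km × 1000.0 = 86.0 m
v = √(2gh) = √(2 × 9.81 × 86.0) = 41.08 m/s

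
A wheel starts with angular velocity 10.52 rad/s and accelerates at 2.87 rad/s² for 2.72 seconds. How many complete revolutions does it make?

θ = ω₀t + ½αt² = 10.52×2.72 + ½×2.87×2.72² = 39.231104 rad
Total revolutions = θ/(2π) = 39.231104/(2π) = 6.24
Complete revolutions = ⌊6.24⌋ = 6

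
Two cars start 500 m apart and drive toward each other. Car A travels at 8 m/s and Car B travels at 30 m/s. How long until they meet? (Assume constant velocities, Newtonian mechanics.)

Combined speed: v_combined = 8 + 30 = 38 m/s
Time to meet: t = d/v_combined = 500/38 = 13.16 s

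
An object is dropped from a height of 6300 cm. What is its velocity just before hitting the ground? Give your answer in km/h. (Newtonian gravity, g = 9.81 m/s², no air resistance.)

h = 6300 cm × 0.01 = 63.0 m
v = √(2gh) = √(2 × 9.81 × 63.0) = 35.1576 m/s
v = 35.1576 m/s / 0.2777777777777778 = 126.6 km/h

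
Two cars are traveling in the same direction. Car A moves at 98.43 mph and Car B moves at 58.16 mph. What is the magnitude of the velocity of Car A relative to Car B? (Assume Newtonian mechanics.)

v_rel = |v_A - v_B| = |98.43 - 58.16| = 40.27 mph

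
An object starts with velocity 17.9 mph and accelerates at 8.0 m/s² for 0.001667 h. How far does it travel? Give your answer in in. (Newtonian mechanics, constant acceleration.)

v₀ = 17.9 mph × 0.44704 = 8.00202 m/s
t = 0.001667 h × 3600.0 = 6.0012 s
d = v₀ × t + ½ × a × t² = 8.00202 × 6.0012 + 0.5 × 8.0 × 6.0012² = 192.079 m
d = 192.079 m / 0.0254 = 7562 in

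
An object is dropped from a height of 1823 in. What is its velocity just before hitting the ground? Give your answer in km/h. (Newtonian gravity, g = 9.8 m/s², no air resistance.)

h = 1823 in × 0.0254 = 46.3042 m
v = √(2gh) = √(2 × 9.8 × 46.3042) = 30.1258 m/s
v = 30.1258 m/s / 0.2777777777777778 = 108.5 km/h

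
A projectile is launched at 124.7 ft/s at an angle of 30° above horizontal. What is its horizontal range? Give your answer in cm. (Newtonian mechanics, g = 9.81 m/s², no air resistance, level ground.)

v₀ = 124.7 ft/s × 0.3048 = 38.0086 m/s
R = v₀² × sin(2θ) / g = 38.0086² × sin(2 × 30°) / 9.81 = 1444.65 × 0.866025 / 9.81 = 127.533 m
R = 127.533 m / 0.01 = 12750 cm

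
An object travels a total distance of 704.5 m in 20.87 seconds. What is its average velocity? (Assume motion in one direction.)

v_avg = Δd / Δt = 704.5 / 20.87 = 33.76 m/s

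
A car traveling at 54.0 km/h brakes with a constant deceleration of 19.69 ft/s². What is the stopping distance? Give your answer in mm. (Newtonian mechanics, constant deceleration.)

v₀ = 54.0 km/h × 0.2777777777777778 = 15.0 m/s
a = 19.69 ft/s² × 0.3048 = 6.00151 m/s²
d = v₀² / (2a) = 15.0² / (2 × 6.00151) = 225.0 / 12.003 = 18.7453 m
d = 18.7453 m / 0.001 = 18750 mm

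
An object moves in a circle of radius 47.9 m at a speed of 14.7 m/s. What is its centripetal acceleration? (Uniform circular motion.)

a_c = v²/r = 14.7²/47.9 = 216.09/47.9 = 4.51 m/s²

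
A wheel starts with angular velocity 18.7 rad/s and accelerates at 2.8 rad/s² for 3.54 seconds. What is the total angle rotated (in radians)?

θ = ω₀t + ½αt² = 18.7×3.54 + ½×2.8×3.54² = 83.74 rad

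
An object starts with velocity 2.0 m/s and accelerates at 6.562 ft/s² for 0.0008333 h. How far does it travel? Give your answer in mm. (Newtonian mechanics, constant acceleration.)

a = 6.562 ft/s² × 0.3048 = 2.0001 m/s²
t = 0.0008333 h × 3600.0 = 2.99988 s
d = v₀ × t + ½ × a × t² = 2.0 × 2.99988 + 0.5 × 2.0001 × 2.99988² = 14.9995 m
d = 14.9995 m / 0.001 = 15000 mm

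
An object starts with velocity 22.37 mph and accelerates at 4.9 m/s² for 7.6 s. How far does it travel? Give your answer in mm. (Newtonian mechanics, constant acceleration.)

v₀ = 22.37 mph × 0.44704 = 10.0003 m/s
d = v₀ × t + ½ × a × t² = 10.0003 × 7.6 + 0.5 × 4.9 × 7.6² = 217.514 m
d = 217.514 m / 0.001 = 217500 mm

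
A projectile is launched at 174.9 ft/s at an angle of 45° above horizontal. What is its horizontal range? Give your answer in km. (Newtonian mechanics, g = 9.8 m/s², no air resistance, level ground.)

v₀ = 174.9 ft/s × 0.3048 = 53.3095 m/s
R = v₀² × sin(2θ) / g = 53.3095² × sin(2 × 45°) / 9.8 = 2841.9 × 1.0 / 9.8 = 289.99 m
R = 289.99 m / 1000.0 = 0.29 km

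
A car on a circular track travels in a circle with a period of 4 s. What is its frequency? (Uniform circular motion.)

f = 1/T = 1/4 = 0.25 Hz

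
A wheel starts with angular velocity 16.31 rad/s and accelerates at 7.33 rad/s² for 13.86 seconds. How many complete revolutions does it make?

θ = ω₀t + ½αt² = 16.31×13.86 + ½×7.33×13.86² = 930.101634 rad
Total revolutions = θ/(2π) = 930.101634/(2π) = 148.03
Complete revolutions = ⌊148.03⌋ = 148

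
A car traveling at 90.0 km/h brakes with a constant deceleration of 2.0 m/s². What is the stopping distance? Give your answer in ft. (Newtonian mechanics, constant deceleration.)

v₀ = 90.0 km/h × 0.2777777777777778 = 25.0 m/s
d = v₀² / (2a) = 25.0² / (2 × 2.0) = 625.0 / 4.0 = 156.25 m
d = 156.25 m / 0.3048 = 512.6 ft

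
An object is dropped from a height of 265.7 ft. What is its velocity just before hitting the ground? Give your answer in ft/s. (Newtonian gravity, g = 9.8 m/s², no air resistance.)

h = 265.7 ft × 0.3048 = 80.9854 m
v = √(2gh) = √(2 × 9.8 × 80.9854) = 39.8411 m/s
v = 39.8411 m/s / 0.3048 = 130.7 ft/s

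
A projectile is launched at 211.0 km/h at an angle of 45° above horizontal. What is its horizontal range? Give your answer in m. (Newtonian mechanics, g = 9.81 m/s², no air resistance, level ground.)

v₀ = 211.0 km/h × 0.2777777777777778 = 58.6111 m/s
R = v₀² × sin(2θ) / g = 58.6111² × sin(2 × 45°) / 9.81 = 3435.26 × 1.0 / 9.81 = 350.2 m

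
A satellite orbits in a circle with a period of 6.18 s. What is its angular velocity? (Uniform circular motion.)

ω = 2π/T = 2π/6.18 = 1.0167 rad/s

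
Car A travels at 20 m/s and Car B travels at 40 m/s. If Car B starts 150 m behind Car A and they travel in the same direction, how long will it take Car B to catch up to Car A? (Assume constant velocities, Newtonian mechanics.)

Relative speed: v_rel = 40 - 20 = 20 m/s
Time to catch: t = d₀/v_rel = 150/20 = 7.5 s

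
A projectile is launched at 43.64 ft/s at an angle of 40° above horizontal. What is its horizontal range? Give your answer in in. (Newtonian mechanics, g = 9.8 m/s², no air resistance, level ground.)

v₀ = 43.64 ft/s × 0.3048 = 13.3015 m/s
R = v₀² × sin(2θ) / g = 13.3015² × sin(2 × 40°) / 9.8 = 176.93 × 0.984808 / 9.8 = 17.7798 m
R = 17.7798 m / 0.0254 = 700.0 in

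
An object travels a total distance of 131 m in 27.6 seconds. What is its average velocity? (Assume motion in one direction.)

v_avg = Δd / Δt = 131 / 27.6 = 4.75 m/s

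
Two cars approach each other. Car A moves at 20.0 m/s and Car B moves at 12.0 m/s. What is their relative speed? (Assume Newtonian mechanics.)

v_rel = v_A + v_B = 20.0 + 12.0 = 32.0 m/s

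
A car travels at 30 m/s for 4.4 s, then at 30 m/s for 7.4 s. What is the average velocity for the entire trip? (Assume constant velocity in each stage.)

d₁ = v₁t₁ = 30 × 4.4 = 132.0 m
d₂ = v₂t₂ = 30 × 7.4 = 222.0 m
d_total = 354.0 m, t_total = 11.8 s
v_avg = d_total/t_total = 354.0/11.8 = 30.0 m/s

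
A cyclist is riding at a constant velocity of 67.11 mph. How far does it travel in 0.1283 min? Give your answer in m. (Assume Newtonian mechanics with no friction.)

v = 67.11 mph × 0.44704 = 30.0009 m/s
t = 0.1283 min × 60.0 = 7.698 s
d = v × t = 30.0009 × 7.698 = 230.9 m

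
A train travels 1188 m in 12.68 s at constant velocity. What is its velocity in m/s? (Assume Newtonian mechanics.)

v = d / t = 1188 / 12.68 = 93.69 m/s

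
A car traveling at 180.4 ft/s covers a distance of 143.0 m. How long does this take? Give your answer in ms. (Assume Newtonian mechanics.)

v = 180.4 ft/s × 0.3048 = 54.9859 m/s
t = d / v = 143.0 / 54.9859 = 2.60067 s
t = 2.60067 s / 0.001 = 2601 ms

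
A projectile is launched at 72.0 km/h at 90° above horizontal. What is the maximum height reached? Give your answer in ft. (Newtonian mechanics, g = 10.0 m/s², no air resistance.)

v₀ = 72.0 km/h × 0.2777777777777778 = 20.0 m/s
H = v₀² × sin²(θ) / (2g) = 20.0² × sin(90°)² / (2 × 10.0) = 400.0 × 1.0 / 20.0 = 20.0 m
H = 20.0 m / 0.3048 = 65.62 ft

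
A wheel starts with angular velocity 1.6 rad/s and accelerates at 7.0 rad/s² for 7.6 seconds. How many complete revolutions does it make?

θ = ω₀t + ½αt² = 1.6×7.6 + ½×7.0×7.6² = 214.32 rad
Total revolutions = θ/(2π) = 214.32/(2π) = 34.11
Complete revolutions = ⌊34.11⌋ = 34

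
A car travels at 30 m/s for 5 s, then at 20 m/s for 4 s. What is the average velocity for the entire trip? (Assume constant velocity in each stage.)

d₁ = v₁t₁ = 30 × 5 = 150 m
d₂ = v₂t₂ = 20 × 4 = 80 m
d_total = 230 m, t_total = 9 s
v_avg = d_total/t_total = 230/9 = 25.56 m/s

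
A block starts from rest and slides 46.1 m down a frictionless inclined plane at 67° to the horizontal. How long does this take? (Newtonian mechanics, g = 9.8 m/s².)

a = g sin(θ) = 9.8 × sin(67°) = 9.0209 m/s²
t = √(2d/a) = √(2 × 46.1 / 9.0209) = 3.2 s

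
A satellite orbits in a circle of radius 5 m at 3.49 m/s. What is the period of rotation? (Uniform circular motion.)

T = 2πr/v = 2π×5/3.49 = 9.0 s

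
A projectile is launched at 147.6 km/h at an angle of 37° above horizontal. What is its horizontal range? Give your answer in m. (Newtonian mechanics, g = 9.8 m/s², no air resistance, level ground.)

v₀ = 147.6 km/h × 0.2777777777777778 = 41.0 m/s
R = v₀² × sin(2θ) / g = 41.0² × sin(2 × 37°) / 9.8 = 1681.0 × 0.961262 / 9.8 = 164.9 m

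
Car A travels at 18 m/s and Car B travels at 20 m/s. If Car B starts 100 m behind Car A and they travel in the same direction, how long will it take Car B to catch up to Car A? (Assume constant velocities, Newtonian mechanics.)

Relative speed: v_rel = 20 - 18 = 2 m/s
Time to catch: t = d₀/v_rel = 100/2 = 50.0 s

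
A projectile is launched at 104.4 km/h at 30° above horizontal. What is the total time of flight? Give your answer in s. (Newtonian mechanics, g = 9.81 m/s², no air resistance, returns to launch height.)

v₀ = 104.4 km/h × 0.2777777777777778 = 29.0 m/s
T = 2 × v₀ × sin(θ) / g = 2 × 29.0 × sin(30°) / 9.81 = 2 × 29.0 × 0.5 / 9.81 = 2.956 s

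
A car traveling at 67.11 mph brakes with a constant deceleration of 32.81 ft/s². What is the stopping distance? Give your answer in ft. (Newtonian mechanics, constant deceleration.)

v₀ = 67.11 mph × 0.44704 = 30.0009 m/s
a = 32.81 ft/s² × 0.3048 = 10.0005 m/s²
d = v₀² / (2a) = 30.0009² / (2 × 10.0005) = 900.054 / 20.001 = 45.0004 m
d = 45.0004 m / 0.3048 = 147.6 ft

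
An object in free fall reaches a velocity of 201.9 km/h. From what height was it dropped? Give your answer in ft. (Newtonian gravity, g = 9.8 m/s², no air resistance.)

v = 201.9 km/h × 0.2777777777777778 = 56.0833 m/s
h = v² / (2g) = 56.0833² / (2 × 9.8) = 160.476 m
h = 160.476 m / 0.3048 = 526.5 ft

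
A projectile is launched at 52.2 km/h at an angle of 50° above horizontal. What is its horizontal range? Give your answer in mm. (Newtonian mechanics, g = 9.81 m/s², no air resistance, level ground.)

v₀ = 52.2 km/h × 0.2777777777777778 = 14.5 m/s
R = v₀² × sin(2θ) / g = 14.5² × sin(2 × 50°) / 9.81 = 210.25 × 0.984808 / 9.81 = 21.1066 m
R = 21.1066 m / 0.001 = 21110 mm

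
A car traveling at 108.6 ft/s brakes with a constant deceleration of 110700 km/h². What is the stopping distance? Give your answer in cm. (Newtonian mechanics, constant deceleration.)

v₀ = 108.6 ft/s × 0.3048 = 33.1013 m/s
a = 110700 km/h² × 7.716049382716049e-05 = 8.54167 m/s²
d = v₀² / (2a) = 33.1013² / (2 × 8.54167) = 1095.7 / 17.0833 = 64.1387 m
d = 64.1387 m / 0.01 = 6414 cm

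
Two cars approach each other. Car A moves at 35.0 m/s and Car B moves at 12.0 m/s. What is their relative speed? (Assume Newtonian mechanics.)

v_rel = v_A + v_B = 35.0 + 12.0 = 47.0 m/s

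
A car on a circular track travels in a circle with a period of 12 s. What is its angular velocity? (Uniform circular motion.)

ω = 2π/T = 2π/12 = 0.5236 rad/s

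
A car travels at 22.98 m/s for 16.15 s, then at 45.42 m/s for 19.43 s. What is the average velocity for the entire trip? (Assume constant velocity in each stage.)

d₁ = v₁t₁ = 22.98 × 16.15 = 371.127 m
d₂ = v₂t₂ = 45.42 × 19.43 = 882.5106 m
d_total = 1253.6376 m, t_total = 35.58 s
v_avg = d_total/t_total = 1253.6376/35.58 = 35.23 m/s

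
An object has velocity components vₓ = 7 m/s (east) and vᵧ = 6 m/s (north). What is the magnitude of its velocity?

|v| = √(vₓ² + vᵧ²) = √(7² + 6²) = √(85) = 9.22 m/s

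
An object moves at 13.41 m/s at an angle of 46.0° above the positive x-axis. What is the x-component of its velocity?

vₓ = v cos(θ) = 13.41 × cos(46.0°) = 9.32 m/s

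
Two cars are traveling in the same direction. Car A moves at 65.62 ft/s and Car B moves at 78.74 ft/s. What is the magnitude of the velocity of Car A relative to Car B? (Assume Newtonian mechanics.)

v_rel = |v_A - v_B| = |65.62 - 78.74| = 13.12 ft/s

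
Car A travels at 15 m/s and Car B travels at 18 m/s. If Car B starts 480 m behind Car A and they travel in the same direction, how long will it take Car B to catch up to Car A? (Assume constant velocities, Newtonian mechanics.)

Relative speed: v_rel = 18 - 15 = 3 m/s
Time to catch: t = d₀/v_rel = 480/3 = 160.0 s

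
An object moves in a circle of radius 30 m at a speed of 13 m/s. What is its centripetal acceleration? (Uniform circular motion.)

a_c = v²/r = 13²/30 = 169/30 = 5.63 m/s²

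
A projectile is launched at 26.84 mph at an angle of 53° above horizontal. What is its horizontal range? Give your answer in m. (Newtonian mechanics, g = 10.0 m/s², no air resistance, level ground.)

v₀ = 26.84 mph × 0.44704 = 11.9986 m/s
R = v₀² × sin(2θ) / g = 11.9986² × sin(2 × 53°) / 10.0 = 143.966 × 0.961262 / 10.0 = 13.84 m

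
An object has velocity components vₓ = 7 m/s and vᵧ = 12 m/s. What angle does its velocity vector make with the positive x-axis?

θ = arctan(vᵧ/vₓ) = arctan(12/7) = 59.74°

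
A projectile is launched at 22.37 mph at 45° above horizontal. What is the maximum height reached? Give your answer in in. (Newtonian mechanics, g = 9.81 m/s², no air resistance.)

v₀ = 22.37 mph × 0.44704 = 10.0003 m/s
H = v₀² × sin²(θ) / (2g) = 10.0003² × sin(45°)² / (2 × 9.81) = 100.006 × 0.5 / 19.62 = 2.54857 m
H = 2.54857 m / 0.0254 = 100.3 in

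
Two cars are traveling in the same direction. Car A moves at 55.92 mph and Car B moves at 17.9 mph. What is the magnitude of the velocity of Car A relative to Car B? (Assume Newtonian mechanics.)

v_rel = |v_A - v_B| = |55.92 - 17.9| = 38.02 mph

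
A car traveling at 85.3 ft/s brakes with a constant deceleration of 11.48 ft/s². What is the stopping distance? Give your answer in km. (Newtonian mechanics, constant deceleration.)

v₀ = 85.3 ft/s × 0.3048 = 25.9994 m/s
a = 11.48 ft/s² × 0.3048 = 3.4991 m/s²
d = v₀² / (2a) = 25.9994² / (2 × 3.4991) = 675.969 / 6.9982 = 96.5918 m
d = 96.5918 m / 1000.0 = 0.09659 km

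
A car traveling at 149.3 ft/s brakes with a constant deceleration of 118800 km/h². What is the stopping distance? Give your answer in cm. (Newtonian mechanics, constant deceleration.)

v₀ = 149.3 ft/s × 0.3048 = 45.5066 m/s
a = 118800 km/h² × 7.716049382716049e-05 = 9.16667 m/s²
d = v₀² / (2a) = 45.5066² / (2 × 9.16667) = 2070.85 / 18.3333 = 112.956 m
d = 112.956 m / 0.01 = 11300 cm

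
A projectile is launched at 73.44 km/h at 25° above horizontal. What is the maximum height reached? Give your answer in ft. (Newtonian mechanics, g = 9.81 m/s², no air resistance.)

v₀ = 73.44 km/h × 0.2777777777777778 = 20.4 m/s
H = v₀² × sin²(θ) / (2g) = 20.4² × sin(25°)² / (2 × 9.81) = 416.16 × 0.178606 / 19.62 = 3.78841 m
H = 3.78841 m / 0.3048 = 12.43 ft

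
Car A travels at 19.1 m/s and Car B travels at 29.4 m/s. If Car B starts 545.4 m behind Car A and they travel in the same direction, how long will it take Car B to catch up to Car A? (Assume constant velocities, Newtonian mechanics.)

Relative speed: v_rel = 29.4 - 19.1 = 10.3 m/s
Time to catch: t = d₀/v_rel = 545.4/10.3 = 52.95 s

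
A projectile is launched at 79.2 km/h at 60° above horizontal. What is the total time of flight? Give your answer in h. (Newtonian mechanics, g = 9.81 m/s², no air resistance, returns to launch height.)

v₀ = 79.2 km/h × 0.2777777777777778 = 22.0 m/s
T = 2 × v₀ × sin(θ) / g = 2 × 22.0 × sin(60°) / 9.81 = 2 × 22.0 × 0.866025 / 9.81 = 3.88431 s
T = 3.88431 s / 3600.0 = 0.001079 h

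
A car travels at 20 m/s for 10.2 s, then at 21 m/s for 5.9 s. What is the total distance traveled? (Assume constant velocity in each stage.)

d₁ = v₁t₁ = 20 × 10.2 = 204.0 m
d₂ = v₂t₂ = 21 × 5.9 = 123.9 m
d_total = 204.0 + 123.9 = 327.9 m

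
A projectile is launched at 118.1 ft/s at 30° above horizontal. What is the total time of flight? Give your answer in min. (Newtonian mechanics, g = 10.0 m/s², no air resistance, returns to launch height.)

v₀ = 118.1 ft/s × 0.3048 = 35.9969 m/s
T = 2 × v₀ × sin(θ) / g = 2 × 35.9969 × sin(30°) / 10.0 = 2 × 35.9969 × 0.5 / 10.0 = 3.59969 s
T = 3.59969 s / 60.0 = 0.05999 min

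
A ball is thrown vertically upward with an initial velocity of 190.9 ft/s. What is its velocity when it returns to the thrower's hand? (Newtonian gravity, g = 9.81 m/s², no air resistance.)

By conservation of energy (no air resistance), the ball returns to the throw height with the same speed as launch, but directed downward.
|v_ground| = v₀ = 190.9 ft/s
v_ground = 190.9 ft/s (downward)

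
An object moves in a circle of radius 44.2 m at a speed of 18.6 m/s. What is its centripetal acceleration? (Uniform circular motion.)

a_c = v²/r = 18.6²/44.2 = 345.96/44.2 = 7.83 m/s²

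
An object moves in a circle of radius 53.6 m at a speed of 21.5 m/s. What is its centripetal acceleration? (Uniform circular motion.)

a_c = v²/r = 21.5²/53.6 = 462.25/53.6 = 8.62 m/s²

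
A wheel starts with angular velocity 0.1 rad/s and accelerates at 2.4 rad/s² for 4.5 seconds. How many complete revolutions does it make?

θ = ω₀t + ½αt² = 0.1×4.5 + ½×2.4×4.5² = 24.75 rad
Total revolutions = θ/(2π) = 24.75/(2π) = 3.94
Complete revolutions = ⌊3.94⌋ = 3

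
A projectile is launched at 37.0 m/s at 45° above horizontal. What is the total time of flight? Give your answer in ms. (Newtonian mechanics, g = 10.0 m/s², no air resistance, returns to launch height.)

T = 2 × v₀ × sin(θ) / g = 2 × 37.0 × sin(45°) / 10.0 = 2 × 37.0 × 0.707107 / 10.0 = 5.23259 s
T = 5.23259 s / 0.001 = 5233 ms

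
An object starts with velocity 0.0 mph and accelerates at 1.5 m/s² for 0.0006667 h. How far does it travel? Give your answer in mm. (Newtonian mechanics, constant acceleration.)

v₀ = 0.0 mph × 0.44704 = 0.0 m/s
t = 0.0006667 h × 3600.0 = 2.40012 s
d = v₀ × t + ½ × a × t² = 0.0 × 2.40012 + 0.5 × 1.5 × 2.40012² = 4.32043 m
d = 4.32043 m / 0.001 = 4320 mm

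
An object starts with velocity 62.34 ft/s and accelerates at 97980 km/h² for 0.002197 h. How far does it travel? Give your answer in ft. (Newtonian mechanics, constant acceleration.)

v₀ = 62.34 ft/s × 0.3048 = 19.0012 m/s
a = 97980 km/h² × 7.716049382716049e-05 = 7.56019 m/s²
t = 0.002197 h × 3600.0 = 7.9092 s
d = v₀ × t + ½ × a × t² = 19.0012 × 7.9092 + 0.5 × 7.56019 × 7.9092² = 386.75 m
d = 386.75 m / 0.3048 = 1269 ft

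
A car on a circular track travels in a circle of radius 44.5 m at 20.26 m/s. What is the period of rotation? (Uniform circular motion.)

T = 2πr/v = 2π×44.5/20.26 = 13.8 s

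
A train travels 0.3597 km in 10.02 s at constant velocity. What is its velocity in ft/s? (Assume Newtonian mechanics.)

d = 0.3597 km × 1000.0 = 359.7 m
v = d / t = 359.7 / 10.02 = 35.8982 m/s
v = 35.8982 m/s / 0.3048 = 117.8 ft/s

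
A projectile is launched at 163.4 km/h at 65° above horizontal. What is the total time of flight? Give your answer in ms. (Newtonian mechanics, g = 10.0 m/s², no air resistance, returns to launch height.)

v₀ = 163.4 km/h × 0.2777777777777778 = 45.3889 m/s
T = 2 × v₀ × sin(θ) / g = 2 × 45.3889 × sin(65°) / 10.0 = 2 × 45.3889 × 0.906308 / 10.0 = 8.22726 s
T = 8.22726 s / 0.001 = 8227 ms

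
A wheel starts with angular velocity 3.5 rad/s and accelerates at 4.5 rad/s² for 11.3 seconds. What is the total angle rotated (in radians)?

θ = ω₀t + ½αt² = 3.5×11.3 + ½×4.5×11.3² = 326.85 rad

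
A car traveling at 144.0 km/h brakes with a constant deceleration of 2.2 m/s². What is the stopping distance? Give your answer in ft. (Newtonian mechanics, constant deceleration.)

v₀ = 144.0 km/h × 0.2777777777777778 = 40.0 m/s
d = v₀² / (2a) = 40.0² / (2 × 2.2) = 1600.0 / 4.4 = 363.636 m
d = 363.636 m / 0.3048 = 1193 ft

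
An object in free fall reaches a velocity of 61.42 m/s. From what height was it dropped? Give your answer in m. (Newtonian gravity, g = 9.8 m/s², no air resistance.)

h = v² / (2g) = 61.42² / (2 × 9.8) = 192.5 m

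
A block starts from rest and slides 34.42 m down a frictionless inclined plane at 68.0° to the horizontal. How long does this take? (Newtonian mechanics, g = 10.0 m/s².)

a = g sin(θ) = 10.0 × sin(68.0°) = 9.2718 m/s²
t = √(2d/a) = √(2 × 34.42 / 9.2718) = 2.72 s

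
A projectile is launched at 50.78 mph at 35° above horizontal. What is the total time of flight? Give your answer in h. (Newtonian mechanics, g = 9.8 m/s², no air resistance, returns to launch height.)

v₀ = 50.78 mph × 0.44704 = 22.7007 m/s
T = 2 × v₀ × sin(θ) / g = 2 × 22.7007 × sin(35°) / 9.8 = 2 × 22.7007 × 0.573576 / 9.8 = 2.65726 s
T = 2.65726 s / 3600.0 = 0.0007381 h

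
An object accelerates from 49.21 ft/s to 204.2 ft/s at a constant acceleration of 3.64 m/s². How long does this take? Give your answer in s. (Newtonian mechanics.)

v₀ = 49.21 ft/s × 0.3048 = 14.9992 m/s
v = 204.2 ft/s × 0.3048 = 62.2402 m/s
t = (v - v₀) / a = (62.2402 - 14.9992) / 3.64 = 12.98 s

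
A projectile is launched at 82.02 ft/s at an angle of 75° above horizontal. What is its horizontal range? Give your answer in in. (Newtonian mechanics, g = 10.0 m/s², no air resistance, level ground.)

v₀ = 82.02 ft/s × 0.3048 = 24.9997 m/s
R = v₀² × sin(2θ) / g = 24.9997² × sin(2 × 75°) / 10.0 = 624.985 × 0.5 / 10.0 = 31.2492 m
R = 31.2492 m / 0.0254 = 1230 in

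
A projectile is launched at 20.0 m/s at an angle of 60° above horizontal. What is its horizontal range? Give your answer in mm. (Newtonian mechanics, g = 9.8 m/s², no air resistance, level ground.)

R = v₀² × sin(2θ) / g = 20.0² × sin(2 × 60°) / 9.8 = 400.0 × 0.866025 / 9.8 = 35.348 m
R = 35.348 m / 0.001 = 35350 mm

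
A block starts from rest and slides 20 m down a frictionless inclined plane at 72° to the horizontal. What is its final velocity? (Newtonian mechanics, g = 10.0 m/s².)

a = g sin(θ) = 10.0 × sin(72°) = 9.5106 m/s²
v = √(2ad) = √(2 × 9.5106 × 20) = 19.5 m/s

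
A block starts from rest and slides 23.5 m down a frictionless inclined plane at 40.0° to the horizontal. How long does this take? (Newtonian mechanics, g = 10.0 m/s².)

a = g sin(θ) = 10.0 × sin(40.0°) = 6.4279 m/s²
t = √(2d/a) = √(2 × 23.5 / 6.4279) = 2.7 s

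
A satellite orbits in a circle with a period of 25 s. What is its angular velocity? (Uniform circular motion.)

ω = 2π/T = 2π/25 = 0.2513 rad/s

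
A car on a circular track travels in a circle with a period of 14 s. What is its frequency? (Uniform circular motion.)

f = 1/T = 1/14 = 0.0714 Hz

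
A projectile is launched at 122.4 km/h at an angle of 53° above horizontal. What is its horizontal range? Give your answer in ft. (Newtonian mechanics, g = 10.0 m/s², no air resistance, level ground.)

v₀ = 122.4 km/h × 0.2777777777777778 = 34.0 m/s
R = v₀² × sin(2θ) / g = 34.0² × sin(2 × 53°) / 10.0 = 1156.0 × 0.961262 / 10.0 = 111.122 m
R = 111.122 m / 0.3048 = 364.6 ft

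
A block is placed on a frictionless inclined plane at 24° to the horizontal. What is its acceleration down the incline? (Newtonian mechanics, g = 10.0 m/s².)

a = g sin(θ) = 10.0 × sin(24°) = 10.0 × 0.4067 = 4.07 m/s²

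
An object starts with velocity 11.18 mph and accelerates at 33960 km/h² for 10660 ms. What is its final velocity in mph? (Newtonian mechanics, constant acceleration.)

v₀ = 11.18 mph × 0.44704 = 4.99791 m/s
a = 33960 km/h² × 7.716049382716049e-05 = 2.62037 m/s²
t = 10660 ms × 0.001 = 10.66 s
v = v₀ + a × t = 4.99791 + 2.62037 × 10.66 = 32.9311 m/s
v = 32.9311 m/s / 0.44704 = 73.66 mph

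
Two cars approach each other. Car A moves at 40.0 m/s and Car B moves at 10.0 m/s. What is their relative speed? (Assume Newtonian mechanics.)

v_rel = v_A + v_B = 40.0 + 10.0 = 50.0 m/s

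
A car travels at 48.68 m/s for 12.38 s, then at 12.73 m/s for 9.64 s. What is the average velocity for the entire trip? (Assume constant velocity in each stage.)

d₁ = v₁t₁ = 48.68 × 12.38 = 602.6584 m
d₂ = v₂t₂ = 12.73 × 9.64 = 122.7172 m
d_total = 725.3756 m, t_total = 22.02 s
v_avg = d_total/t_total = 725.3756/22.02 = 32.94 m/s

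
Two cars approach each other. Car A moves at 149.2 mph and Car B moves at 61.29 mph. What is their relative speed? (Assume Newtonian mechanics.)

v_rel = v_A + v_B = 149.2 + 61.29 = 210.49 mph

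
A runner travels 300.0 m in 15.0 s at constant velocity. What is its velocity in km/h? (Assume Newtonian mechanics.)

v = d / t = 300.0 / 15.0 = 20.0 m/s
v = 20.0 m/s / 0.2777777777777778 = 72.0 km/h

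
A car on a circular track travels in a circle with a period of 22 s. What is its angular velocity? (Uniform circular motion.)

ω = 2π/T = 2π/22 = 0.2856 rad/s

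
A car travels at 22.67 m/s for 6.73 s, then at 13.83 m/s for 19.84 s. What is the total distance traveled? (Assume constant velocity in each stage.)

d₁ = v₁t₁ = 22.67 × 6.73 = 152.5691 m
d₂ = v₂t₂ = 13.83 × 19.84 = 274.3872 m
d_total = 152.5691 + 274.3872 = 426.96 m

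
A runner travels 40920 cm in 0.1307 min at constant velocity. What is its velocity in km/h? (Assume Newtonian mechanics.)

d = 40920 cm × 0.01 = 409.2 m
t = 0.1307 min × 60.0 = 7.842 s
v = d / t = 409.2 / 7.842 = 52.1806 m/s
v = 52.1806 m/s / 0.2777777777777778 = 187.9 km/h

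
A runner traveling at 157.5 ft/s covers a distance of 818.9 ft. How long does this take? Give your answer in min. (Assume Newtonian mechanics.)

d = 818.9 ft × 0.3048 = 249.601 m
v = 157.5 ft/s × 0.3048 = 48.006 m/s
t = d / v = 249.601 / 48.006 = 5.19937 s
t = 5.19937 s / 60.0 = 0.08666 min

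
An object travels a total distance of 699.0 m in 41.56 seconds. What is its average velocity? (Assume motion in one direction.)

v_avg = Δd / Δt = 699.0 / 41.56 = 16.82 m/s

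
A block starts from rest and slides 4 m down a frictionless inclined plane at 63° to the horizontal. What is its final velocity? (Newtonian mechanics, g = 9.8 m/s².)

a = g sin(θ) = 9.8 × sin(63°) = 8.7319 m/s²
v = √(2ad) = √(2 × 8.7319 × 4) = 8.36 m/s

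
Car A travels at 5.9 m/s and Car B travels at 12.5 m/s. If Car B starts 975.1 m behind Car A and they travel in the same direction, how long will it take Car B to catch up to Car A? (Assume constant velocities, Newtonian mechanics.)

Relative speed: v_rel = 12.5 - 5.9 = 6.6 m/s
Time to catch: t = d₀/v_rel = 975.1/6.6 = 147.74 s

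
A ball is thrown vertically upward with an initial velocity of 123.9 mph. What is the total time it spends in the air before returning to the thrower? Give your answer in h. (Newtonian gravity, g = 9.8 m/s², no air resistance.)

v₀ = 123.9 mph × 0.44704 = 55.3883 m/s
t_total = 2 × v₀ / g = 2 × 55.3883 / 9.8 = 11.3037 s
t_total = 11.3037 s / 3600.0 = 0.00314 h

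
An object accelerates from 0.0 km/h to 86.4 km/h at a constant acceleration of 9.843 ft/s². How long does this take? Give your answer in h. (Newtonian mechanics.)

v₀ = 0.0 km/h × 0.2777777777777778 = 0.0 m/s
v = 86.4 km/h × 0.2777777777777778 = 24.0 m/s
a = 9.843 ft/s² × 0.3048 = 3.00015 m/s²
t = (v - v₀) / a = (24.0 - 0.0) / 3.00015 = 7.9996 s
t = 7.9996 s / 3600.0 = 0.002222 h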